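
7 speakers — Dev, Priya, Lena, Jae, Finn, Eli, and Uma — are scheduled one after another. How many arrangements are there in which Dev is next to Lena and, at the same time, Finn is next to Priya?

480

Treat {Dev,Lena} as one block (2 orders) and {Finn,Priya} as another (2 orders).
That leaves 5 units to arrange: 2 × 2 × 5! = 4 × 120 = 480.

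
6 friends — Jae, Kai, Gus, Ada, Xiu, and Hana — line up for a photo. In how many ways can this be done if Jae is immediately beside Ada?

240

Treat {Jae, Ada} as a single unit. There are 5 units to order, and the pair itself can be ordered 2 ways.
That gives 2 × 5! = 2 × 120 = 240.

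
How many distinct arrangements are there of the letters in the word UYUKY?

UYUKY has 5 letters with U appearing twice and Y appearing twice.
So there are 5! / (2!·2!) = 30 distinguishable arrangements.

30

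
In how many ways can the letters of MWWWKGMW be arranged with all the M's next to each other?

210

Treat the 2 copies of M as a single block. The multiset to arrange is then {MM, G, K, W, W, W, W}, 7 items in all.
That gives (7)!/(4!) = 210 arrangements.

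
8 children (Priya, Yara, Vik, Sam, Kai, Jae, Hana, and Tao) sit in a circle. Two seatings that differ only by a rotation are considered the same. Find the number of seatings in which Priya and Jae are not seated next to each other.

Without the restriction there are (7)! = 5040 seatings.
Seatings with Priya beside Jae: treat them as a block with 2 internal orders, giving 2 × (6)! = 1440.
Subtracting, 5040 − 1440 = 3600.

3600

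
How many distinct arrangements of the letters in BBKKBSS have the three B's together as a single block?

Treat the 3 copies of B as a single block. The multiset to arrange is then {BBB, K, K, S, S}, 5 items in all.
That gives (5)!/(2!·2!) = 30 arrangements.

30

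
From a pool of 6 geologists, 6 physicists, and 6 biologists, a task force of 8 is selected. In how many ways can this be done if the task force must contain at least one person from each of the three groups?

Unrestricted: C(18,8) = 43758 ways to pick any 8 of the 18.
Subtract selections that omit an entire group: no geologists → C(12,8) = 495; no physicists → C(12,8) = 495; no biologists → C(12,8) = 495.
Add back selections omitting two groups (i.e. drawn from a single group): C(6,8) + C(6,8) + C(6,8) = 0.
By inclusion–exclusion: 43758 − 1485 + 0 = 42273.

42273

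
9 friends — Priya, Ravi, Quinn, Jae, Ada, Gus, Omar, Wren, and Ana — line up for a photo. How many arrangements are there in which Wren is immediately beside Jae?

Treat {Wren, Jae} as a single unit. There are 8 units to order, and the pair itself can be ordered 2 ways.
That gives 2 × 8! = 2 × 40320 = 80640.

80640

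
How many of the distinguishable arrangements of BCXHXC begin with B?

Fix B in the first position and arrange the remaining 5 letters.
Those 5 letters have C appearing twice and X appearing twice, giving (5)!/(2!·2!) = 30.

30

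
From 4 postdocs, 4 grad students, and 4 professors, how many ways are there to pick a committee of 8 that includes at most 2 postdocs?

Split by how many postdocs are chosen (0 through 2).
Sum: C(4,0)·C(8,8) + C(4,1)·C(8,7) + C(4,2)·C(8,6) = 1 + 32 + 168 = 201.

201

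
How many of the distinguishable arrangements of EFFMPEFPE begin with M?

560

With the first slot taken by M, it remains to arrange the other 8 letters (EFFPEFPE).
Those 8 letters have E appearing 3 times, F appearing 3 times, and P appearing twice, giving (8)!/(3!·3!·2!) = 560.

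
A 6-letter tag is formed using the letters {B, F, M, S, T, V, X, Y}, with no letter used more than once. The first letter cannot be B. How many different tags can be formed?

17640

The first letter has 8−1 = 7 choices (anything except B).
The remaining 5 letters are filled from the other 7 symbols without repetition: 7 × 6 × 5 × 4 × 3 = 2520.
Total: 7 × 2520 = 17640.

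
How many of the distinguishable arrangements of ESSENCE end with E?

180

With the last slot taken by E, it remains to arrange the other 6 letters (SSENCE).
Those 6 letters have E appearing twice and S appearing twice, giving (6)!/(2!·2!) = 180.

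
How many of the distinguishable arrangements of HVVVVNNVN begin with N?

Fix N in the first position and arrange the remaining 8 letters.
Those 8 letters have N appearing twice and V appearing 5 times, giving (8)!/(5!·2!) = 168.

168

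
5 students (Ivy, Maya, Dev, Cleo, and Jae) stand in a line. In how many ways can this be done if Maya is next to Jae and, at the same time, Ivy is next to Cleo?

24

Treat {Maya,Jae} as one block (2 orders) and {Ivy,Cleo} as another (2 orders).
That leaves 3 units to arrange: 2 × 2 × 3! = 4 × 6 = 24.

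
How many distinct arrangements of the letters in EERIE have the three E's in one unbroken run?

Treat the 3 copies of E as a single block. The multiset to arrange is then {EEE, I, R}, 3 items in all.
All 3 items are distinct, so there are (3)! = 6 arrangements.

6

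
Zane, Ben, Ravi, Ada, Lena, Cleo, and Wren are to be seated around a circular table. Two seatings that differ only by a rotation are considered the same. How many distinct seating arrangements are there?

720

Seat Zane anywhere (absorbing the rotational symmetry), then permute the other 6: (6)! = 720.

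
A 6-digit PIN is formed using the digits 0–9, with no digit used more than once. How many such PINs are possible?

With no repetition, fill the 6 digits in order: 10 choices, then 9, down to 5.
That product is 10 × 9 × 8 × 7 × 6 × 5 = 151200.

151200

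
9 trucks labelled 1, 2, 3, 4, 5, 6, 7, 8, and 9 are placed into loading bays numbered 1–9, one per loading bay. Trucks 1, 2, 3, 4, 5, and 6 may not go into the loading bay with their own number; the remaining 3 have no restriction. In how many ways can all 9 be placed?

183822

Let Aᵢ (for 1 ≤ i ≤ 6) be the placements that put truck i in its forbidden loading bay. Any j of these fix j positions, leaving (9−j)! ways to fill the rest, and there are C(6,j) ways to pick which j.
By inclusion–exclusion, the number of valid placements is Σ_{j=0}^{6} (−1)^j C(6,j)·(9−j)!.
Computing: 362880 − 241920 + 75600 − 14400 + 1800 − 144 + 6 = 183822.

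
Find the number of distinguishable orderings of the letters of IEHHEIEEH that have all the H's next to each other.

105

Treat the 3 copies of H as a single block. The multiset to arrange is then {HHH, E, E, E, E, I, I}, 7 items in all.
That gives (7)!/(4!·2!) = 105 arrangements.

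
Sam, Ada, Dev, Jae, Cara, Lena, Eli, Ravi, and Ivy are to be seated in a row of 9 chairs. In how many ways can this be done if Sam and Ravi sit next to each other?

80640

Treat {Sam, Ravi} as a single unit. There are 8 units to order, and the pair itself can be ordered 2 ways.
So the count is 2·(8)! = 80640.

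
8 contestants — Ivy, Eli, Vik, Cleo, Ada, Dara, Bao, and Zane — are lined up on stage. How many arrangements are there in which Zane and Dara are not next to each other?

30240

Of the 8! = 40320 arrangements, those with Zane and Dara adjacent number 2 × 7! = 10080 (treat the pair as a block with 2 internal orders).
So 40320 − 10080 = 30240 arrangements keep them apart.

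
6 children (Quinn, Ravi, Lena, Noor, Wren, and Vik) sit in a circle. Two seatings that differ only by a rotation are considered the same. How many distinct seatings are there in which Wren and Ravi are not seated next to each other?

Without the restriction there are (5)! = 120 seatings.
Those with Wren next to Ravi: fuse the pair into one unit and seat 5 units around a circle — 2·(4)! = 48.
Subtracting, 120 − 48 = 72.

72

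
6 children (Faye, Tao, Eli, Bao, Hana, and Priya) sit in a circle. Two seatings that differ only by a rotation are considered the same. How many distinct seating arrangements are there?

Around a circle, 6 distinct people have 6!/6 = (5)! = 120 rotationally distinct seatings.

120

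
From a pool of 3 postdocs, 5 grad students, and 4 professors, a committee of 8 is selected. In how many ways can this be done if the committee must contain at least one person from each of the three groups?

485

Unrestricted: C(12,8) = 495 ways to pick any 8 of the 12.
Subtract selections that omit an entire group: no postdocs → C(9,8) = 9; no grad students → C(7,8) = 0; no professors → C(8,8) = 1.
Add back selections omitting two groups (i.e. drawn from a single group): C(3,8) + C(5,8) + C(4,8) = 0.
By inclusion–exclusion: 495 − 10 + 0 = 485.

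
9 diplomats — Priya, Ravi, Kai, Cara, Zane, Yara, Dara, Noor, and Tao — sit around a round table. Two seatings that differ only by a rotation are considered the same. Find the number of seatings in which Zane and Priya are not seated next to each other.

Without the restriction there are (8)! = 40320 seatings.
Those with Zane next to Priya: fuse the pair into one unit and seat 8 units around a circle — 2·(7)! = 10080.
Subtracting, 40320 − 10080 = 30240.

30240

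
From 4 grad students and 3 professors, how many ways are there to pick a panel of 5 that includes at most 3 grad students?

Split by how many grad students are chosen (0 through 3).
Sum: C(4,0)·C(3,5) + C(4,1)·C(3,4) + C(4,2)·C(3,3) + C(4,3)·C(3,2) = 0 + 0 + 6 + 12 = 18.

18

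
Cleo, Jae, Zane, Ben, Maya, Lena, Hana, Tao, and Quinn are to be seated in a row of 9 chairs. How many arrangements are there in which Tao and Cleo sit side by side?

Place the 7 others and the Tao-Cleo pair as 8 objects in a line; the pair has 2 internal arrangements.
That gives 2 × 8! = 2 × 40320 = 80640.

80640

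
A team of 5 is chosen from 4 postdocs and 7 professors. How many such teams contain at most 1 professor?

Split by how many professors are chosen (0 through 1).
Sum: C(7,0)·C(4,5) + C(7,1)·C(4,4) = 0 + 7 = 7.

7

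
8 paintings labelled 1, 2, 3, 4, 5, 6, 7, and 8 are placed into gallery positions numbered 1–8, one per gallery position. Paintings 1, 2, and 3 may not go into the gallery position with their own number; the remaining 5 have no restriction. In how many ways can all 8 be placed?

27240

Let Aᵢ (for i ∈ {1, 2, 3}) be the placements that put painting i in its forbidden gallery position. Any j of these fix j positions, leaving (8−j)! ways to fill the rest, and there are C(3,j) ways to pick which j.
By inclusion–exclusion, the number of valid placements is Σ_{j=0}^{3} (−1)^j C(3,j)·(8−j)!.
Computing: 40320 − 15120 + 2160 − 120 = 27240.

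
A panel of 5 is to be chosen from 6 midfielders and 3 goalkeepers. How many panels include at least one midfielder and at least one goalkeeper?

Unrestricted: C(9,5) = 126 ways to pick any 5 of the 9.
Selections missing a whole group: no midfielders → C(3,5) = 0; no goalkeepers → C(6,5) = 6.
Both groups omitted at once is impossible, so 126 − 6 = 120.

120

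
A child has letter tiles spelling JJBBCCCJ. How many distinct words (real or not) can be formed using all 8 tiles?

560

Letter multiplicities in JJBBCCCJ: B×2, C×3, J×3.
Dividing 8! = 40320 by 3!·3!·2! = 72 for the repeated letters gives 560.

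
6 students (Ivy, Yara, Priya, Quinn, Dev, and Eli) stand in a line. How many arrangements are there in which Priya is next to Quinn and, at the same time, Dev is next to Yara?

Treat {Priya,Quinn} as one block (2 orders) and {Dev,Yara} as another (2 orders).
That leaves 4 units to arrange: 2 × 2 × 4! = 4 × 24 = 96.

96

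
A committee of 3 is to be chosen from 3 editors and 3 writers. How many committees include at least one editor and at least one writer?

With no constraint there are C(6,3) = 20 possible selections.
Selections missing a whole group: no editors → C(3,3) = 1; no writers → C(3,3) = 1.
Both groups omitted at once is impossible, so 20 − 2 = 18.

18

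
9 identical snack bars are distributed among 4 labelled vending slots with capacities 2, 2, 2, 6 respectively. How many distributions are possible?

17

By stars and bars, unrestricted non-negative solutions to x_1+…+x_4 = 9 number C(9+3,3) = 220.
Subtract solutions that violate a single cap (substitute x_i' = x_i − (cap_i+1)): x_1 ≥ 3 gives C(9,3) = 84; x_2 ≥ 3 gives C(9,3) = 84; x_3 ≥ 3 gives C(9,3) = 84; x_4 ≥ 7 gives C(5,3) = 10. Together 262.
Add back pairs where two caps are both exceeded: 20 + 20 + 0 + 20 + 0 + 0 = 60.
Subtract triples: 1 + 0 + 0 + 0 = 1.
By inclusion–exclusion the count is 220 − 262 + 60 − 1 = 17.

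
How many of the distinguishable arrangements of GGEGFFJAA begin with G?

5040

Fix G in the first position and arrange the remaining 8 letters.
Those 8 letters have A appearing twice, F appearing twice, and G appearing twice, giving (8)!/(2!·2!·2!) = 5040.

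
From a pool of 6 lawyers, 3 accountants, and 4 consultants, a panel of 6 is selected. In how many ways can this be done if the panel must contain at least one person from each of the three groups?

1416

Unrestricted: C(13,6) = 1716 ways to pick any 6 of the 13.
Selections missing a whole group: no lawyers → C(7,6) = 7; no accountants → C(10,6) = 210; no consultants → C(9,6) = 84.
Add back selections omitting two groups (i.e. drawn from a single group): C(6,6) + C(3,6) + C(4,6) = 1.
By inclusion–exclusion: 1716 − 301 + 1 = 1416.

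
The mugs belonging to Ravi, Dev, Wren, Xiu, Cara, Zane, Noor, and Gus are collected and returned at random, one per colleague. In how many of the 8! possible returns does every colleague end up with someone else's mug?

14833

Count assignments avoiding every fixed point. For any j of the 8 colleagues fixed to their own mug, the other 8−j can be arranged in (8−j)! ways.
By inclusion–exclusion this is Σ_{j=0}^{8} (−1)^j C(8,j)·(8−j)!.
Computing: 40320 − 40320 + 20160 − 6720 + 1680 − 336 + 56 − 8 + 1 = 14833.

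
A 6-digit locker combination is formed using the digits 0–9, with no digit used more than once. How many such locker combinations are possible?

151200

With no repetition, fill the 6 digits in order: 10 choices, then 9, down to 5.
10 × 9 × 8 × 7 × 6 × 5 = 151200.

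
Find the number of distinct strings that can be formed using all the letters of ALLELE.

60

Letter multiplicities in ALLELE: A×1, E×2, L×3.
Dividing 6! = 720 by 3!·2! = 12 for the repeated letters gives 60.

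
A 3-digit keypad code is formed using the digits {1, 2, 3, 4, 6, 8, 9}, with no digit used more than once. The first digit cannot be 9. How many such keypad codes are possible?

180

The first digit has 7−1 = 6 choices (anything except 9).
The remaining 2 digits are filled from the other 6 symbols without repetition: 6 × 5 = 30.
Total: 6 × 30 = 180.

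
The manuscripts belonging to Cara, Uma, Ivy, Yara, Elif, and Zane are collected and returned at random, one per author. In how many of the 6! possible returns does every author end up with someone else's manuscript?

265

Let Aᵢ be the assignments in which author i gets their own manuscript. We want the size of the complement of A₁∪…∪A_6.
By inclusion–exclusion this is Σ_{j=0}^{6} (−1)^j C(6,j)·(6−j)!.
Computing: 720 − 720 + 360 − 120 + 30 − 6 + 1 = 265.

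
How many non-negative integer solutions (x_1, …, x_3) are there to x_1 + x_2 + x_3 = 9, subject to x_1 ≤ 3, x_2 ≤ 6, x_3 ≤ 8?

27

Ignoring the caps, the number of non-negative solutions to x_1+…+x_3 = 9 is C(11,2) = 55.
Subtract solutions that violate a single cap (substitute x_i' = x_i − (cap_i+1)): x_1 ≥ 4 gives C(7,2) = 21; x_2 ≥ 7 gives C(4,2) = 6; x_3 ≥ 9 gives C(2,2) = 1. Together 28.
No two caps can be exceeded simultaneously, so the pair terms are all 0.
By inclusion–exclusion the count is 55 − 28 + 0 = 27.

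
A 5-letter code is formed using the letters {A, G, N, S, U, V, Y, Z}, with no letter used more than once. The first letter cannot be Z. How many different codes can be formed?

The first letter has 8−1 = 7 choices (anything except Z).
The remaining 4 letters are filled from the other 7 symbols without repetition: 7 × 6 × 5 × 4 = 840.
Total: 7 × 840 = 5880.

5880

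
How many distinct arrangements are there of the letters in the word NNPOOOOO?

168

Letter multiplicities in NNPOOOOO: N×2, O×5, P×1.
So there are 8! / (5!·2!) = 168 distinguishable arrangements.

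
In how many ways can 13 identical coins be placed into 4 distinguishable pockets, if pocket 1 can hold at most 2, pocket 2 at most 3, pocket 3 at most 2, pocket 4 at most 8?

By stars and bars, unrestricted non-negative solutions to x_1+…+x_4 = 13 number C(13+3,3) = 560.
Subtract solutions that violate a single cap (substitute x_i' = x_i − (cap_i+1)): x_1 ≥ 3 gives C(13,3) = 286; x_2 ≥ 4 gives C(12,3) = 220; x_3 ≥ 3 gives C(13,3) = 286; x_4 ≥ 9 gives C(7,3) = 35. Together 827.
Add back pairs where two caps are both exceeded: 84 + 120 + 4 + 84 + 1 + 4 = 297.
Subtract triples: 20 + 0 + 0 + 0 = 20.
By inclusion–exclusion the count is 560 − 827 + 297 − 20 = 10.

10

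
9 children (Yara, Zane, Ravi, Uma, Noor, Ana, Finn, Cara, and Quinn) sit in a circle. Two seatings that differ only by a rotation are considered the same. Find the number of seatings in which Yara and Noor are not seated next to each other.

30240

Without the restriction there are (8)! = 40320 seatings.
Those with Yara next to Noor: fuse the pair into one unit and seat 8 units around a circle — 2·(7)! = 10080.
Subtracting, 40320 − 10080 = 30240.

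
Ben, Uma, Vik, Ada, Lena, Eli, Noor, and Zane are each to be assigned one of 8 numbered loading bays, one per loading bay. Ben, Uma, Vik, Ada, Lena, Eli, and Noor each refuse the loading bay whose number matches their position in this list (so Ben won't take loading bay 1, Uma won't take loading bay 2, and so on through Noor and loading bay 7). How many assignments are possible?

Let Aᵢ (for 1 ≤ i ≤ 7) be the placements that put person i in their forbidden loading bay. Any j of these fix j positions, leaving (8−j)! ways to fill the rest, and there are C(7,j) ways to pick which j.
By inclusion–exclusion, the number of valid placements is Σ_{j=0}^{7} (−1)^j C(7,j)·(8−j)!.
Computing: 40320 − 35280 + 15120 − 4200 + 840 − 126 + 14 − 1 = 16687.

16687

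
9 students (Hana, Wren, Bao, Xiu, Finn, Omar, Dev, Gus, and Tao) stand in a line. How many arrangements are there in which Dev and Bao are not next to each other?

282240

Of the 9! = 362880 arrangements, those with Dev and Bao adjacent number 2 × 8! = 80640 (treat the pair as a block with 2 internal orders).
Complementary counting: 362880 − 80640 = 282240.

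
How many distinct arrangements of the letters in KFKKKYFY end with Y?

105

With the last slot taken by Y, it remains to arrange the other 7 letters (KFKKKFY).
Those 7 letters have F appearing twice and K appearing 4 times, giving (7)!/(4!·2!) = 105.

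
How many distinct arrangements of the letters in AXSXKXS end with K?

60

Fix K in the last position and arrange the remaining 6 letters.
Those 6 letters have S appearing twice and X appearing 3 times, giving (6)!/(3!·2!) = 60.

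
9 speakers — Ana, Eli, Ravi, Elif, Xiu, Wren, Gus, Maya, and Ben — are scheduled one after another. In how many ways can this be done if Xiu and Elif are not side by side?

282240

There are 9! = 362880 arrangements in all. If Xiu and Elif are adjacent, merging them into one block gives 2·(8)! = 80640 arrangements.
So 362880 − 80640 = 282240 arrangements keep them apart.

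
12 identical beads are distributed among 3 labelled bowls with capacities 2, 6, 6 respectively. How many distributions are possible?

6

Ignoring the caps, the number of non-negative solutions to x_1+…+x_3 = 12 is C(14,2) = 91.
Subtract solutions that violate a single cap (substitute x_i' = x_i − (cap_i+1)): x_1 ≥ 3 gives C(11,2) = 55; x_2 ≥ 7 gives C(7,2) = 21; x_3 ≥ 7 gives C(7,2) = 21. Together 97.
Add back pairs where two caps are both exceeded: 6 + 6 + 0 = 12.
By inclusion–exclusion the count is 91 − 97 + 12 = 6.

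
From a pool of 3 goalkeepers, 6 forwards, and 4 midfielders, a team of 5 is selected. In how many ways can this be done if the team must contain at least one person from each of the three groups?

Unrestricted: C(13,5) = 1287 ways to pick any 5 of the 13.
Subtract selections that omit an entire group: no goalkeepers → C(10,5) = 252; no forwards → C(7,5) = 21; no midfielders → C(9,5) = 126.
Add back selections omitting two groups (i.e. drawn from a single group): C(3,5) + C(6,5) + C(4,5) = 6.
By inclusion–exclusion: 1287 − 399 + 6 = 894.

894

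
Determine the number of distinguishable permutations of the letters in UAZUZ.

Letter multiplicities in UAZUZ: A×1, U×2, Z×2.
So there are 5! / (2!·2!) = 30 distinguishable arrangements.

30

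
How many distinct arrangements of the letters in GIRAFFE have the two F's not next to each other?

There are 7!/(2!) = 2520 arrangements of GIRAFFE in total.
If the two F's are adjacent, glue them into one block, leaving 6 items to arrange: (6)! = 720 ways.
Hence 2520 − 720 = 1800.

1800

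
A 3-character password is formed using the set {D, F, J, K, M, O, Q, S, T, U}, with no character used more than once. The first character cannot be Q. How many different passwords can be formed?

The first character has 10−1 = 9 choices (anything except Q).
The remaining 2 characters are filled from the other 9 symbols without repetition: 9 × 8 = 72.
Total: 9 × 72 = 648.

648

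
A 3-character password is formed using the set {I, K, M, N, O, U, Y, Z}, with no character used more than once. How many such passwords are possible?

This is a permutation of 3 out of 8: P(8,3) = 8!/5!.
8 × 7 × 6 = 336.

336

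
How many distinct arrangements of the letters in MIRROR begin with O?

20

Fix O in the first position and arrange the remaining 5 letters.
Those 5 letters have R appearing 3 times, giving (5)!/(3!) = 20.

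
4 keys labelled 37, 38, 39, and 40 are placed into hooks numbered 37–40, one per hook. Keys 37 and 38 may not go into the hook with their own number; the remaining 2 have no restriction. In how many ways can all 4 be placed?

14

Let Aᵢ (for i ∈ {37, 38}) be the placements that put key i in its forbidden hook. Any j of these fix j positions, leaving (4−j)! ways to fill the rest, and there are C(2,j) ways to pick which j.
By inclusion–exclusion, the number of valid placements is Σ_{j=0}^{2} (−1)^j C(2,j)·(4−j)!.
Computing: 24 − 12 + 2 = 14.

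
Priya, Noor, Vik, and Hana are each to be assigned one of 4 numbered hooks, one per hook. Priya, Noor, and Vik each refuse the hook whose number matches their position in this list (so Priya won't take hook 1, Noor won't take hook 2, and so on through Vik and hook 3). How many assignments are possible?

11

Let Aᵢ (for i ∈ {1, 2, 3}) be the placements that put person i in their forbidden hook. Any j of these fix j positions, leaving (4−j)! ways to fill the rest, and there are C(3,j) ways to pick which j.
By inclusion–exclusion, the number of valid placements is Σ_{j=0}^{3} (−1)^j C(3,j)·(4−j)!.
Computing: 24 − 18 + 6 − 1 = 11.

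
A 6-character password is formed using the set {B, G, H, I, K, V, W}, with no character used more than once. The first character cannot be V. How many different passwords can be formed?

The first character has 7−1 = 6 choices (anything except V).
The remaining 5 characters are filled from the other 6 symbols without repetition: 6 × 5 × 4 × 3 × 2 = 720.
Total: 6 × 720 = 4320.

4320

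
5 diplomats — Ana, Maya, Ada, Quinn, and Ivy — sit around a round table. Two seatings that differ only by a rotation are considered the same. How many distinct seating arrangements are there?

24

Fix one person's seat to break rotational symmetry; the remaining 4 people can be arranged in (4)! = 24 ways.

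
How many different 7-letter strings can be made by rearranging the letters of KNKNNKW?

140

KNKNNKW has 7 letters with K appearing 3 times and N appearing 3 times.
So there are 7! / (3!·3!) = 140 distinguishable arrangements.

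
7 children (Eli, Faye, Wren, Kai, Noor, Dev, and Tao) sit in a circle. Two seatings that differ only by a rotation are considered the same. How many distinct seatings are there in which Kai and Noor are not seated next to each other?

480

All circular seatings of 7 people number (6)! = 720.
Seatings with Kai beside Noor: treat them as a block with 2 internal orders, giving 2 × (5)! = 240.
Subtracting, 720 − 240 = 480.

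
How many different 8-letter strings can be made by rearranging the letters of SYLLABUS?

10080

The 8 letters of SYLLABUS have repeats: L appearing twice and S appearing twice.
Dividing 8! = 40320 by 2!·2! = 4 for the repeated letters gives 10080.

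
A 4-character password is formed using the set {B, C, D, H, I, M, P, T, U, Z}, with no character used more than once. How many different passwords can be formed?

5040

Choose and order 4 of the 10 symbols: the first character has 10 options, the next 9, then 8, 7.
That product is 10 × 9 × 8 × 7 = 5040.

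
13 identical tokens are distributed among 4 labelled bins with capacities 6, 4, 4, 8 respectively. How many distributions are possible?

Without the upper bounds there are C(16,3) = 560 ways to split 13 among 4 bins.
Subtract solutions that violate a single cap (substitute x_i' = x_i − (cap_i+1)): x_1 ≥ 7 gives C(9,3) = 84; x_2 ≥ 5 gives C(11,3) = 165; x_3 ≥ 5 gives C(11,3) = 165; x_4 ≥ 9 gives C(7,3) = 35. Together 449.
Add back pairs where two caps are both exceeded: 4 + 4 + 0 + 20 + 0 + 0 = 28.
By inclusion–exclusion the count is 560 − 449 + 28 = 139.

139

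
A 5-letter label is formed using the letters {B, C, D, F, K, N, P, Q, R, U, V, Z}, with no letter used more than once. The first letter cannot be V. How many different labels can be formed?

The first letter has 12−1 = 11 choices (anything except V).
The remaining 4 letters are filled from the other 11 symbols without repetition: 11 × 10 × 9 × 8 = 7920.
Total: 11 × 7920 = 87120.

87120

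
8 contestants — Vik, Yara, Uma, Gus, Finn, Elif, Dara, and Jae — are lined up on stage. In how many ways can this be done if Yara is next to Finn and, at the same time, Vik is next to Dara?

Treat {Yara,Finn} as one block (2 orders) and {Vik,Dara} as another (2 orders).
That leaves 6 units to arrange: 2 × 2 × 6! = 4 × 720 = 2880.

2880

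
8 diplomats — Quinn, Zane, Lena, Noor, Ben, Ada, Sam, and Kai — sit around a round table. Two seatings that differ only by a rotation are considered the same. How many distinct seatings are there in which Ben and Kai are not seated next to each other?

3600

Without the restriction there are (7)! = 5040 seatings.
Those with Ben next to Kai: fuse the pair into one unit and seat 7 units around a circle — 2·(6)! = 1440.
Subtracting, 5040 − 1440 = 3600.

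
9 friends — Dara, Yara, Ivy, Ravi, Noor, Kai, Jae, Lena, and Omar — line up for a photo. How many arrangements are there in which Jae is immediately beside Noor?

80640

Glue Jae and Noor into one block (2 internal orders), leaving 8 units to arrange in a row.
That gives 2 × 8! = 2 × 40320 = 80640.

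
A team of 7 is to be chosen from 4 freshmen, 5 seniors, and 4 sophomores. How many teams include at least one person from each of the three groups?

1636

Total 7-person selections from all 13: C(13,7) = 1716.
Selections missing a whole group: no freshmen → C(9,7) = 36; no seniors → C(8,7) = 8; no sophomores → C(9,7) = 36.
Add back selections omitting two groups (i.e. drawn from a single group): C(4,7) + C(5,7) + C(4,7) = 0.
By inclusion–exclusion: 1716 − 80 + 0 = 1636.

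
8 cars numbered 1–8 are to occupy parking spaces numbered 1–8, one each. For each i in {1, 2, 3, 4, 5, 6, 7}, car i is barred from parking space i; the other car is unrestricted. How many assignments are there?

Let Aᵢ (for 1 ≤ i ≤ 7) be the placements that put car i in its forbidden parking space. Any j of these fix j positions, leaving (8−j)! ways to fill the rest, and there are C(7,j) ways to pick which j.
By inclusion–exclusion, the number of valid placements is Σ_{j=0}^{7} (−1)^j C(7,j)·(8−j)!.
Computing: 40320 − 35280 + 15120 − 4200 + 840 − 126 + 14 − 1 = 16687.

16687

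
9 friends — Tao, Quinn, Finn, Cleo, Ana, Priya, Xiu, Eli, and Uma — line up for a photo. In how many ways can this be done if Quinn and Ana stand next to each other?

80640

Treat {Quinn, Ana} as a single unit. There are 8 units to order, and the pair itself can be ordered 2 ways.
That gives 2 × 8! = 2 × 40320 = 80640.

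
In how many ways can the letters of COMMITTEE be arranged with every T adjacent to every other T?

10080

Treat the 2 copies of T as a single block. The multiset to arrange is then {TT, C, E, E, I, M, M, O}, 8 items in all.
That gives (8)!/(2!·2!) = 10080 arrangements.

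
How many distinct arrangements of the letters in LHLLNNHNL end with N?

With the last slot taken by N, it remains to arrange the other 8 letters (LHLLNHNL).
Those 8 letters have H appearing twice, L appearing 4 times, and N appearing twice, giving (8)!/(4!·2!·2!) = 420.

420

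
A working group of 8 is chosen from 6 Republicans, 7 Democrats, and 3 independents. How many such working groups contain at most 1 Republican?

765

Split by how many Republicans are chosen (0 through 1).
Sum: C(6,0)·C(10,8) + C(6,1)·C(10,7) = 45 + 720 = 765.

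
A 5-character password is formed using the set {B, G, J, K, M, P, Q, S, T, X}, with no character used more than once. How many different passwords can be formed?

This is a permutation of 5 out of 10: P(10,5) = 10!/5!.
10 × 9 × 8 × 7 × 6 = 30240.

30240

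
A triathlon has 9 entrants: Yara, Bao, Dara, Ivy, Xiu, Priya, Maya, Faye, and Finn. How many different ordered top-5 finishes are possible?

There are 9 choices for 1st place, 8 for 2nd, and so on down to 5 for position 5.
That gives 9 × 8 × 7 × 6 × 5 = 15120.

15120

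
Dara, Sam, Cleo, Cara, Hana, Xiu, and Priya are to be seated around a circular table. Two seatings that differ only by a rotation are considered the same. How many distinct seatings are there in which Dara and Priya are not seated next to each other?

All circular seatings of 7 people number (6)! = 720.
Those with Dara next to Priya: fuse the pair into one unit and seat 6 units around a circle — 2·(5)! = 240.
Subtracting, 720 − 240 = 480.

480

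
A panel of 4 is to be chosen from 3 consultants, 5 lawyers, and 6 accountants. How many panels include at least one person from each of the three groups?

495

With no constraint there are C(14,4) = 1001 possible selections.
Selections missing a whole group: no consultants → C(11,4) = 330; no lawyers → C(9,4) = 126; no accountants → C(8,4) = 70.
Add back selections omitting two groups (i.e. drawn from a single group): C(3,4) + C(5,4) + C(6,4) = 20.
By inclusion–exclusion: 1001 − 526 + 20 = 495.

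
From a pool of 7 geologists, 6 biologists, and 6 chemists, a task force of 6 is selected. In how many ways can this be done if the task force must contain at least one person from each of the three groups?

22785

Total 6-person selections from all 19: C(19,6) = 27132.
Subtract selections that omit an entire group: no geologists → C(12,6) = 924; no biologists → C(13,6) = 1716; no chemists → C(13,6) = 1716.
Add back selections omitting two groups (i.e. drawn from a single group): C(7,6) + C(6,6) + C(6,6) = 9.
By inclusion–exclusion: 27132 − 4356 + 9 = 22785.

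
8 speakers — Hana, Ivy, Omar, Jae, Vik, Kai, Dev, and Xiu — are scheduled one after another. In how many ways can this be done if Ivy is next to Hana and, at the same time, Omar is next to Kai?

Treat {Ivy,Hana} as one block (2 orders) and {Omar,Kai} as another (2 orders).
That leaves 6 units to arrange: 2 × 2 × 6! = 4 × 720 = 2880.

2880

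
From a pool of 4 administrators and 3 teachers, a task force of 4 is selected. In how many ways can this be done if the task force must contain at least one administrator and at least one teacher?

34

With no constraint there are C(7,4) = 35 possible selections.
Selections missing a whole group: no administrators → C(3,4) = 0; no teachers → C(4,4) = 1.
Both groups omitted at once is impossible, so 35 − 1 = 34.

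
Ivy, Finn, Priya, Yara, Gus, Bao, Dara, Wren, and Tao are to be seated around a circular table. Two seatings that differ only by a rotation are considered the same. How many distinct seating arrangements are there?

40320

Around a circle, 9 distinct people have 9!/9 = (8)! = 40320 rotationally distinct seatings.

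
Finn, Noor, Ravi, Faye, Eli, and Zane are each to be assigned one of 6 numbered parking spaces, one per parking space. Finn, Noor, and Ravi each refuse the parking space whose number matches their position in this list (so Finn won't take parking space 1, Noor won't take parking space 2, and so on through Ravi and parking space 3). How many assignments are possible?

426

Let Aᵢ (for i ∈ {1, 2, 3}) be the placements that put person i in their forbidden parking space. Any j of these fix j positions, leaving (6−j)! ways to fill the rest, and there are C(3,j) ways to pick which j.
By inclusion–exclusion, the number of valid placements is Σ_{j=0}^{3} (−1)^j C(3,j)·(6−j)!.
Computing: 720 − 360 + 72 − 6 = 426.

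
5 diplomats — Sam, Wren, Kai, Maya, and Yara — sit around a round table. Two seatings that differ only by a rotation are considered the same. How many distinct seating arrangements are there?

Seat Sam anywhere (absorbing the rotational symmetry), then permute the other 4: (4)! = 24.

24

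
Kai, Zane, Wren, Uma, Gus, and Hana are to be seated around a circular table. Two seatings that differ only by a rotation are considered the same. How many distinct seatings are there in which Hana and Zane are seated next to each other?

48

Treat {Hana, Zane} as one unit (2 internal orders) and seat the resulting 5 units around the table: (4)! circular arrangements.
So 2 × (4)! = 2 × 24 = 48.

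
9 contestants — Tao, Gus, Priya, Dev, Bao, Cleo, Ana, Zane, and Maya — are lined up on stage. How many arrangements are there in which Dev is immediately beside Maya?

80640

Glue Dev and Maya into one block (2 internal orders), leaving 8 units to arrange in a row.
So the count is 2·(8)! = 80640.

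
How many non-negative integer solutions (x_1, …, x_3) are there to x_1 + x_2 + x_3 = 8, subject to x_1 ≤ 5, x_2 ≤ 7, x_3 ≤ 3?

23

By stars and bars, unrestricted non-negative solutions to x_1+…+x_3 = 8 number C(8+2,2) = 45.
Subtract solutions that violate a single cap (substitute x_i' = x_i − (cap_i+1)): x_1 ≥ 6 gives C(4,2) = 6; x_2 ≥ 8 gives C(2,2) = 1; x_3 ≥ 4 gives C(6,2) = 15. Together 22.
No two caps can be exceeded simultaneously, so the pair terms are all 0.
By inclusion–exclusion the count is 45 − 22 + 0 = 23.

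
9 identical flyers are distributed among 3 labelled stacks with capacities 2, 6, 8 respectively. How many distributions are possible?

Without the upper bounds there are C(11,2) = 55 ways to split 9 among 3 stacks.
Subtract solutions that violate a single cap (substitute x_i' = x_i − (cap_i+1)): x_1 ≥ 3 gives C(8,2) = 28; x_2 ≥ 7 gives C(4,2) = 6; x_3 ≥ 9 gives C(2,2) = 1. Together 35.
No two caps can be exceeded simultaneously, so the pair terms are all 0.
By inclusion–exclusion the count is 55 − 35 + 0 = 20.

20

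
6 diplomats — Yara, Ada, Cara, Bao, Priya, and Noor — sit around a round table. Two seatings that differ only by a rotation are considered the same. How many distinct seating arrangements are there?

120

Fix one person's seat to break rotational symmetry; the remaining 5 people can be arranged in (5)! = 120 ways.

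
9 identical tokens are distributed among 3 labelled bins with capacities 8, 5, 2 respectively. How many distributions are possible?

17

By stars and bars, unrestricted non-negative solutions to x_1+…+x_3 = 9 number C(9+2,2) = 55.
Subtract solutions that violate a single cap (substitute x_i' = x_i − (cap_i+1)): x_1 ≥ 9 gives C(2,2) = 1; x_2 ≥ 6 gives C(5,2) = 10; x_3 ≥ 3 gives C(8,2) = 28. Together 39.
Add back pairs where two caps are both exceeded: 0 + 0 + 1 = 1.
By inclusion–exclusion the count is 55 − 39 + 1 = 17.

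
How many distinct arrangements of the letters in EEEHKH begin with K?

With the first slot taken by K, it remains to arrange the other 5 letters (EEEHH).
Those 5 letters have E appearing 3 times and H appearing twice, giving (5)!/(3!·2!) = 10.

10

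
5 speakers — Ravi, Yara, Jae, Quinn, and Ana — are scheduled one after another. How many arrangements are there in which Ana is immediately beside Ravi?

48

Glue Ana and Ravi into one block (2 internal orders), leaving 4 units to arrange in a row.
So the count is 2·(4)! = 48.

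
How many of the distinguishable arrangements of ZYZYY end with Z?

Fix Z in the last position and arrange the remaining 4 letters.
Those 4 letters have Y appearing 3 times, giving (4)!/(3!) = 4.

4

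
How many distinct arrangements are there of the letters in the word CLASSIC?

1260

CLASSIC has 7 letters with C appearing twice and S appearing twice.
Dividing 7! = 5040 by 2!·2! = 4 for the repeated letters gives 1260.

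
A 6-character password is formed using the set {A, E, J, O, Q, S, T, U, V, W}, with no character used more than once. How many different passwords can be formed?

151200

Choose and order 6 of the 10 symbols: the first character has 10 options, the next 9, and so on down to 5.
10 × 9 × 8 × 7 × 6 × 5 = 151200.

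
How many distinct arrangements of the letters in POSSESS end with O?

Fix O in the last position and arrange the remaining 6 letters.
Those 6 letters have S appearing 4 times, giving (6)!/(4!) = 30.

30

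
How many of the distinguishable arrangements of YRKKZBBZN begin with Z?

With the first slot taken by Z, it remains to arrange the other 8 letters (YRKKBBZN).
Those 8 letters have B appearing twice and K appearing twice, giving (8)!/(2!·2!) = 10080.

10080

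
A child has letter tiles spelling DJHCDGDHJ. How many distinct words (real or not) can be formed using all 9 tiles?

15120

DJHCDGDHJ has 9 letters with D appearing 3 times, H appearing twice, and J appearing twice.
Dividing 9! = 362880 by 3!·2!·2! = 24 for the repeated letters gives 15120.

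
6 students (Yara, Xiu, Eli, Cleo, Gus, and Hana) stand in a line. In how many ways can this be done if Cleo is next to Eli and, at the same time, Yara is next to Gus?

Treat {Cleo,Eli} as one block (2 orders) and {Yara,Gus} as another (2 orders).
That leaves 4 units to arrange: 2 × 2 × 4! = 4 × 24 = 96.

96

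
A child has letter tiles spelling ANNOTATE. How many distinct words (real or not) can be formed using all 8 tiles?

5040

The 8 letters of ANNOTATE have repeats: A appearing twice, N appearing twice, and T appearing twice.
So there are 8! / (2!·2!·2!) = 5040 distinguishable arrangements.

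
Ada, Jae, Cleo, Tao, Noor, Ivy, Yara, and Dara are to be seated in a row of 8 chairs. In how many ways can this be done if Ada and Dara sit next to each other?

Glue Ada and Dara into one block (2 internal orders), leaving 7 units to arrange in a row.
That gives 2 × 7! = 2 × 5040 = 10080.

10080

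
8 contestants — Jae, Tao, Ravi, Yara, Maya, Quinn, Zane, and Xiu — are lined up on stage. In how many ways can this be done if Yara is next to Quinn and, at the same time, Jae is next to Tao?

2880

Treat {Yara,Quinn} as one block (2 orders) and {Jae,Tao} as another (2 orders).
That leaves 6 units to arrange: 2 × 2 × 6! = 4 × 720 = 2880.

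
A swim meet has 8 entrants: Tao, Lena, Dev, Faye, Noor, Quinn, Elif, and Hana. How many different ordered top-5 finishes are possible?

6720

This is an ordered selection of 5 from 8: P(8,5).
That gives 8 × 7 × 6 × 5 × 4 = 6720.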